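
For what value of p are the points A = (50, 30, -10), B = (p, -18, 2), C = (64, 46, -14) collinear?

8

Collinearity requires AB × AC = 0; each component is linear in p.
The y-component gives (4)p + (-32) = 0, so p = 8.
The remaining components then also vanish.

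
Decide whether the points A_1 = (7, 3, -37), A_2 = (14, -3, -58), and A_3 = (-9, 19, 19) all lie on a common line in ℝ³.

No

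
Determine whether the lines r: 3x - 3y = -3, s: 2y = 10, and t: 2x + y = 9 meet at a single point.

No

Intersecting r and s: solving the 2×2 system gives (x, y) = (4, 5).
Substitute into t: (2)(4) + (1)(5) = 13.
But t requires 9 ≠ 13, so the three lines have no common point.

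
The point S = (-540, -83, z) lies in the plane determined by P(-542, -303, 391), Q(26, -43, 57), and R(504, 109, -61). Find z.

A normal to the plane is n = PQ × PR = (20088, -92628, -37944).
S lies in the plane iff n · PS = 0.
This gives (-37944)z + (-5501880) = 0, so z = -145.

-145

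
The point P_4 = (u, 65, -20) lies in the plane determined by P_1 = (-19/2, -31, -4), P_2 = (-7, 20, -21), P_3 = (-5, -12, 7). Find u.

-3/2

Coplanarity requires P_1P_2 · (P_1P_3 × P_1P_4) = 0.
P_1P_2 = (5/2, 51, -17), P_1P_3 = (9/2, 19, 11); the triple product is linear in u with coefficient 884 and constant term 1326.
Setting it to zero: u = -3/2.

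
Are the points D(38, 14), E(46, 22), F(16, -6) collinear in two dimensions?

No

DE = (8, 8), DF = (-22, -20).
If collinear, DF would be a scalar multiple of DE. But (8)·(-20) ≠ (8)·(-22) (difference 16), so they are not parallel; the points are not collinear.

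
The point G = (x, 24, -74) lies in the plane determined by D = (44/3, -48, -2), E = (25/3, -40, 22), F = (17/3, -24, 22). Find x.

Coplanarity requires DE · (DF × DG) = 0.
DE = (-19/3, 8, 24), DF = (-9, 24, 24); the triple product is linear in x with coefficient -384 and constant term 6784.
Setting it to zero: x = 53/3.

53/3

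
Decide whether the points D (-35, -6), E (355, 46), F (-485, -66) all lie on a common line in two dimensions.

Yes

DE = (390, 52), DF = (-450, -60).
Checking proportionality: DF = -15/13·DE, so the vectors are parallel and the points are collinear.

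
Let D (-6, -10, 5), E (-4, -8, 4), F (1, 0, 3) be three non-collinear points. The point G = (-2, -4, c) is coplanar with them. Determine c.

The plane through D, E, F has equation 6x − 3y + 6z = 24.
Substituting G: (6)c + (0) = 24, so c = 4.

4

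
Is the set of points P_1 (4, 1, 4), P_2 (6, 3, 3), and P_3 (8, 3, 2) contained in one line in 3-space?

No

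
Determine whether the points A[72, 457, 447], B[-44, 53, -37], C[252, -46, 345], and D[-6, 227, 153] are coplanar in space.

Yes

A normal to the plane through A, B, C is n = AB × AC = (-202244, -98952, 131068).
The plane has equation n·P = -1195236. For D: n·D = -1195236.
Equal, so D lies in the plane and all four are coplanar.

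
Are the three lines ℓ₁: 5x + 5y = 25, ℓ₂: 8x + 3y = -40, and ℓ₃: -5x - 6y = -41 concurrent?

Yes

Intersecting ℓ₁ and ℓ₂: solving the 2×2 system gives (x, y) = (-11, 16).
Substitute into ℓ₃: (-5)(-11) + (-6)(16) = -41.
This equals -41, so (-11, 16) lies on all three lines and they are concurrent.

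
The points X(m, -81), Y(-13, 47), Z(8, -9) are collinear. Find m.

The three points are collinear iff det[XY; XZ] = 0.
This determinant is linear in m: (56)m + (-1960) = 0, so m = 35.

35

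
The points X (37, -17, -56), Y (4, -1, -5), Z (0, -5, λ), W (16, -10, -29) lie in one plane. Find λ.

Coplanarity ⇔ det[XY; XZ; XW] = 0.
Expanding, this is linear in λ: (-105)λ + (-945) = 0.
So λ = -9.

-9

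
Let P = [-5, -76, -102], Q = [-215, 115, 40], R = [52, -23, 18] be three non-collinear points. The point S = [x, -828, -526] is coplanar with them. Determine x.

A normal to the plane is n = PQ × PR = (15394, 33294, -22017).
S lies in the plane iff n · PS = 0.
This gives (15394)x + (-15624910) = 0, so x = 1015.

1015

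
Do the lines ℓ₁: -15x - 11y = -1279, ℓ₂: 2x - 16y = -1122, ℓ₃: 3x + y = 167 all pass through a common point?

Yes

Intersecting ℓ₁ and ℓ₂: solving the 2×2 system gives (x, y) = (31, 74).
Substitute into ℓ₃: (3)(31) + (1)(74) = 167.
This equals 167, so (31, 74) lies on all three lines and they are concurrent.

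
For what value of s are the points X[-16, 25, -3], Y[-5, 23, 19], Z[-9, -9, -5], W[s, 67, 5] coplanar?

-22

Coplanarity ⇔ det[XY; XZ; XW] = 0.
Expanding, this is linear in s: (752)s + (16544) = 0.
So s = -22.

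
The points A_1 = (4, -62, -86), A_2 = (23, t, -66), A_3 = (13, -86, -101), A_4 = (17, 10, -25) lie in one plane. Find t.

Coplanarity ⇔ det[A_1A_2; A_1A_3; A_1A_4] = 0.
Expanding, this is linear in t: (-744)t + (-34224) = 0.
So t = -46.

-46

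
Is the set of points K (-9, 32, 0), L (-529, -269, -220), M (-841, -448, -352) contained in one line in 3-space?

KL = (-520, -301, -220), KM = (-832, -480, -352).
KL × KM = (352, 0, -832).
The cross product is nonzero, so the points do not lie on one line.

No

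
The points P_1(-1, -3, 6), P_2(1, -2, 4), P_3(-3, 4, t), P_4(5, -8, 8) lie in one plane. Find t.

0

Normal to plane P_1P_2P_4: n = (-8, -16, -16); plane equation n·P = -40.
Requiring n·P_3 = -40: (-16)t + (-40) = -40.
So t = 0.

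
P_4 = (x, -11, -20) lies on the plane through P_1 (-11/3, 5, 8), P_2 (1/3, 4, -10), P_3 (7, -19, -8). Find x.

7

The plane through P_1, P_2, P_3 has equation −416x − 128y − (256/3)z = 608/3.
Substituting P_4: (-416)x + (9344/3) = 608/3, so x = 7.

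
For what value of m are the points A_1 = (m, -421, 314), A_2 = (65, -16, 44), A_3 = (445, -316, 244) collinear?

Direction A_2A_3 = (380, -300, 200). From the y-coordinate of A_1, the parameter along the line is τ = (-421 − (-16))/(-300) = 27/20.
Then m = 65 + 27/20·(380) = 578.

578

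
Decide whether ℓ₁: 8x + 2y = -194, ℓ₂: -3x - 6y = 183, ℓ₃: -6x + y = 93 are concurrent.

Lines aᵢx + bᵢy = cᵢ with pairwise distinct directions are concurrent exactly when det[aᵢ bᵢ cᵢ] = 0.
Here the determinant is 0.
It vanishes, so the lines are concurrent at (-19, -21).

Yes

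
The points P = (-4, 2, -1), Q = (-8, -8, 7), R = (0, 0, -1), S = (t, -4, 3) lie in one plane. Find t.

-4

Coplanarity ⇔ det[PQ; PR; PS] = 0.
Expanding, this is linear in t: (16)t + (64) = 0.
So t = -4.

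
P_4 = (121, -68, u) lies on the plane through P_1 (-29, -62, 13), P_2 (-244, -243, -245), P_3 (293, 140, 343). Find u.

85

A normal to the plane is n = P_1P_2 × P_1P_3 = (-7614, -12126, 14852).
P_4 lies in the plane iff n · P_1P_4 = 0.
This gives (14852)u + (-1262420) = 0, so u = 85.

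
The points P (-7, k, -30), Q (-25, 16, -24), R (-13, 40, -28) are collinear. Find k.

Collinearity requires PQ × PR = 0; each component is linear in k.
The x-component gives (4)k + (-208) = 0, so k = 52.
The remaining components then also vanish.

52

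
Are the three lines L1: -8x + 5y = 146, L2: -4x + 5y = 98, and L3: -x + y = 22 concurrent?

Yes

Intersecting L1 and L2: solving the 2×2 system gives (x, y) = (-12, 10).
Substitute into L3: (-1)(-12) + (1)(10) = 22.
This equals 22, so (-12, 10) lies on all three lines and they are concurrent.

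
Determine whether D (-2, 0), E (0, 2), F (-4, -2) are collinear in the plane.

DE = (2, 2), DF = (-2, -2).
Twice the signed area of △DEF is (2)(-2) − (2)(-2) = 0.
The triangle is degenerate (zero area), so the points are collinear.

Yes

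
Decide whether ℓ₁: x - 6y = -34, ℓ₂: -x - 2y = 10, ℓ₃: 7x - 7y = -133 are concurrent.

Yes

Lines aᵢx + bᵢy = cᵢ with pairwise distinct directions are concurrent exactly when det[aᵢ bᵢ cᵢ] = 0.
Here the determinant is 0.
It vanishes, so the lines are concurrent at (-16, 3).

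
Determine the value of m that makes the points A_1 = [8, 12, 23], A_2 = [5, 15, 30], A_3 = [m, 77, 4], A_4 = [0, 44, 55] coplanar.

Normal to plane A_1A_2A_4: n = (-128, 40, -72); plane equation n·P = -2200.
Requiring n·A_3 = -2200: (-128)m + (2792) = -2200.
So m = 39.

39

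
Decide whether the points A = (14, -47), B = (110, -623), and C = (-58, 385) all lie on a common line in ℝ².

AB = (96, -576), AC = (-72, 432).
Checking proportionality: AC = -3/4·AB, so the vectors are parallel and the points are collinear.

Yes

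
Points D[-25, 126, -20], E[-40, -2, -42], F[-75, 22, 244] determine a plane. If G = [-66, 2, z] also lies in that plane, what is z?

The plane through D, E, F has equation −36080x + 5060y − 4840z = 1636360.
Substituting G: (-4840)z + (2391400) = 1636360, so z = 156.

156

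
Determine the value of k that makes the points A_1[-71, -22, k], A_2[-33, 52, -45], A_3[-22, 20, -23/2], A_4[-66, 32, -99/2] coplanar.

The points are coplanar iff A_1A_2 · (A_1A_3 × A_1A_4) = 0.
Expanding, this is linear in k: (1276)k + (10208) = 0.
So k = -8.

-8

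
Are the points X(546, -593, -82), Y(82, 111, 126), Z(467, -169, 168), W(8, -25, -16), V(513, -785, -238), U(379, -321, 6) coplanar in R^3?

Yes

The plane through X, Y, Z has normal n = XY × XZ = (87808, 99568, -141120) and equation n·P = 471184.
Checking the remaining points: n·W = 471184, n·V = 471184, n·U = 471184.
All equal 471184, so all 6 points lie in one plane.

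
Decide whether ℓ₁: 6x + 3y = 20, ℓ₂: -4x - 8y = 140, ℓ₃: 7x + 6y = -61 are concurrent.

The three lines meet at one point iff the augmented coefficient matrix [aᵢ bᵢ cᵢ] has rank < 3, i.e. its determinant vanishes.
Here the determinant is 736.
Nonzero, so no common point exists.

No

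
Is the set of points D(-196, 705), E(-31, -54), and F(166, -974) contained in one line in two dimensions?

No

DE = (165, -759), DF = (362, -1679).
det[DE; DF] = (165)(-1679) − (-759)(362) = -2277.
The determinant is nonzero, so they are not collinear.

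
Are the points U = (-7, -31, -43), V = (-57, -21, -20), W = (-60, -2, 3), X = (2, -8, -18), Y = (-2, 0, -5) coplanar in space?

No

The plane through U, V, W has normal n = UV × UW = (-207, 1081, -920) and equation n·P = 7498.
Checking the remaining points: n·X = 7498, n·Y = 5014.
Since n·Y = 5014 ≠ 7498, Y is off the plane and the points are not all coplanar.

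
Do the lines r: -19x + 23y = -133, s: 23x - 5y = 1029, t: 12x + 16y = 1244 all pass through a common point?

The three lines meet at one point iff the augmented coefficient matrix [aᵢ bᵢ cᵢ] has rank < 3, i.e. its determinant vanishes.
Here the determinant is 0.
It vanishes, so the lines are concurrent at (53, 38).

Yes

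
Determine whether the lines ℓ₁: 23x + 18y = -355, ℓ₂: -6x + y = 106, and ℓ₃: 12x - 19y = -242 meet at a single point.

No

The three lines meet at one point iff the augmented coefficient matrix [aᵢ bᵢ cᵢ] has rank < 3, i.e. its determinant vanishes.
Here the determinant is 1306.
Nonzero, so no common point exists.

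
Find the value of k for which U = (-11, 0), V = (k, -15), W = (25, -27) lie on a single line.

9

Collinearity: (V − U) must be parallel to (W − U) = (36, -27).
Cross-multiplying the components: (k − (-11))·(-27) = (-15)·(36).
Solving gives k = 9.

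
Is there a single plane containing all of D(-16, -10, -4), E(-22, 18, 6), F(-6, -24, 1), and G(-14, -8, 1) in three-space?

No

The four points are coplanar iff the 3×3 determinant with rows DE, DF, DG is zero.
Rows: (-6, 28, 10), (10, -14, 5), (2, 2, 5).
Expanding along the first row: (-6)(-80) − (28)(40) + (10)(48) = -160.
Nonzero ⇒ not coplanar.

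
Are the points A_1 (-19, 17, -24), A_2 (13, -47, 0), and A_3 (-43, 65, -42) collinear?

A_1A_2 = (32, -64, 24), A_1A_3 = (-24, 48, -18).
A_1A_2 × A_1A_3 = (0, 0, 0).
The cross product vanishes, so the three points are collinear.

Yes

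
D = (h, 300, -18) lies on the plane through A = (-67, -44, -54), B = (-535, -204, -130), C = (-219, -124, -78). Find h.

A normal to the plane is n = AB × AC = (-2240, 320, 13120).
D lies in the plane iff n · AD = 0.
This gives (-2240)h + (432320) = 0, so h = 193.

193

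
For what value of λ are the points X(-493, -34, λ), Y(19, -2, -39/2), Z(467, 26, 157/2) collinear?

-263/2

Direction YZ = (448, 28, 98). From the x-coordinate of X, the parameter along the line is τ = (-493 − 19)/448 = -8/7.
Then λ = (-39/2) + (-8/7)·(98) = -263/2.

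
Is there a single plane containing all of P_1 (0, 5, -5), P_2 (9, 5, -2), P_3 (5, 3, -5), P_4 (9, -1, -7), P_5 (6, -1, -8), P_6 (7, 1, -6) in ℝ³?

The plane through P_1, P_2, P_3 has normal n = P_1P_2 × P_1P_3 = (6, 15, -18) and equation n·P = 165.
Checking the remaining points: n·P_4 = 165, n·P_5 = 165, n·P_6 = 165.
All equal 165, so all 6 points lie in one plane.

Yes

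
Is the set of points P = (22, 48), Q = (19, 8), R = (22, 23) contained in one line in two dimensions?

No

PQ = (-3, -40), PR = (0, -25).
If collinear, PR would be a scalar multiple of PQ. But (-3)·(-25) ≠ (-40)·(0) (difference 75), so they are not parallel; the points are not collinear.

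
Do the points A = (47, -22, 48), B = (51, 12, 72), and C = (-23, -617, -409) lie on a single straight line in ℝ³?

No

AB = (4, 34, 24), AC = (-70, -595, -457).
AB × AC = (-1258, 148, 0).
The cross product is nonzero, so the points do not lie on one line.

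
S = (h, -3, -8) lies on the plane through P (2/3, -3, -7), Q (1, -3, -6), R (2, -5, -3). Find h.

Coplanarity requires PQ · (PR × PS) = 0.
PQ = (1/3, 0, 1), PR = (4/3, -2, 4); the triple product is linear in h with coefficient 2 and constant term -2/3.
Setting it to zero: h = 1/3.

1/3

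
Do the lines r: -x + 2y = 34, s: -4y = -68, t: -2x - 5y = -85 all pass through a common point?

Intersecting r and s: solving the 2×2 system gives (x, y) = (0, 17).
Substitute into t: (-2)(0) + (-5)(17) = -85.
This equals -85, so (0, 17) lies on all three lines and they are concurrent.

Yes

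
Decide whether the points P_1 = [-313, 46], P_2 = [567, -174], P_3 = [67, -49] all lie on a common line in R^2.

Yes

P_1P_2 = (880, -220), P_1P_3 = (380, -95).
Twice the signed area of △P_1P_2P_3 is (880)(-95) − (-220)(380) = 0.
The triangle is degenerate (zero area), so the points are collinear.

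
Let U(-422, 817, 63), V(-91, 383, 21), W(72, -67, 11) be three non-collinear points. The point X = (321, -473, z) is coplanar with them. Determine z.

Coplanarity requires UV · (UW × UX) = 0.
UV = (331, -434, -42), UW = (494, -884, -52); the triple product is linear in z with coefficient -78208 and constant term -1329536.
Setting it to zero: z = -17.

-17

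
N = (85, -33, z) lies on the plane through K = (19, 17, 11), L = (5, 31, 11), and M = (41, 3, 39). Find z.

A normal to the plane is n = KL × KM = (392, 392, -112).
N lies in the plane iff n · KN = 0.
This gives (-112)z + (7504) = 0, so z = 67.

67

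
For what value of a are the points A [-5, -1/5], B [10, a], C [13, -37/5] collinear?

-31/5

Collinearity: (B − A) must be parallel to (C − A) = (18, -36/5).
Cross-multiplying the components: (a − (-1/5))·(18) = (15)·(-36/5).
Solving gives a = -31/5.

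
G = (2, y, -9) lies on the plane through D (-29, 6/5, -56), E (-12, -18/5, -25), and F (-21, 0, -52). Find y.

Coplanarity requires DE · (DF × DG) = 0.
DE = (17, -24/5, 31), DF = (8, -6/5, 4); the triple product is linear in y with coefficient 180 and constant term 1188.
Setting it to zero: y = -33/5.

-33/5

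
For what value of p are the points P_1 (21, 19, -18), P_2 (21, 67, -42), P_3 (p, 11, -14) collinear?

21

Direction P_1P_2 = (0, 48, -24). From the y-coordinate of P_3, the parameter along the line is τ = (11 − 19)/48 = -1/6.
Then p = 21 + (-1/6)·(0) = 21.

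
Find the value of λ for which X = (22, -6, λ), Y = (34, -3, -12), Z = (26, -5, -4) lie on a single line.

0

Collinearity requires XY × XZ = 0; each component is linear in λ.
The x-component gives (-2)λ + (0) = 0, so λ = 0.
The remaining components then also vanish.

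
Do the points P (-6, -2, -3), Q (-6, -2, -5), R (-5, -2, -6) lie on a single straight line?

PQ = (0, 0, -2), PR = (1, 0, -3).
Comparing components 3 and 1: (-2)(1) − (0)(-3) = -2 ≠ 0, so PQ and PR are not parallel and the points are not collinear.

No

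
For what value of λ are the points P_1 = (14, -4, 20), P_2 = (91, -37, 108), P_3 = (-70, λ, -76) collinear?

Direction P_1P_2 = (77, -33, 88). From the x-coordinate of P_3, the parameter along the line is τ = (-70 − 14)/77 = -12/11.
Then λ = (-4) + (-12/11)·(-33) = 32.

32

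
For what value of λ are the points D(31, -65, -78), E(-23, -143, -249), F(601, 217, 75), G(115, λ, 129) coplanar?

Coplanarity ⇔ det[DE; DF; DG] = 0.
Expanding, this is linear in λ: (-89208)λ + (3300696) = 0.
So λ = 37.

37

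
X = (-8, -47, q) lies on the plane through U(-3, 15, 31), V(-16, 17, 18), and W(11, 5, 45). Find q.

The plane through U, V, W has equation −102x + 102z = 3468.
Substituting X: (102)q + (816) = 3468, so q = 26.

26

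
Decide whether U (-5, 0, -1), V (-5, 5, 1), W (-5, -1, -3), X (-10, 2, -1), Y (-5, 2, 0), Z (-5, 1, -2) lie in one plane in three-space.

No

The plane through U, V, W has normal n = UV × UW = (-8, 0, 0) and equation n·P = 40.
Checking the remaining points: n·X = 80, n·Y = 40, n·Z = 40.
Since n·X = 80 ≠ 40, X is off the plane and the points are not all coplanar.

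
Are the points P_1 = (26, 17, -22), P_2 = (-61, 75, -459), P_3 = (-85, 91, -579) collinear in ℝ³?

No

P_1P_2 = (-87, 58, -437), P_1P_3 = (-111, 74, -557).
P_1P_2 × P_1P_3 = (32, 48, 0).
The cross product is nonzero, so the points do not lie on one line.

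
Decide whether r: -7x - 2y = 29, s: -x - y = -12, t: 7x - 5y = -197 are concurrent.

No

Intersecting r and s: solving the 2×2 system gives (x, y) = (-53/5, 113/5).
Substitute into t: (7)(-53/5) + (-5)(113/5) = -936/5.
But t requires -197 ≠ -936/5, so the three lines have no common point.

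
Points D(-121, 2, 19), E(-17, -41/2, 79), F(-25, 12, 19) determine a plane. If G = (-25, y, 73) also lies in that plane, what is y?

A normal to the plane is n = DE × DF = (-600, 5760, 3200).
G lies in the plane iff n · DG = 0.
This gives (5760)y + (103680) = 0, so y = -18.

-18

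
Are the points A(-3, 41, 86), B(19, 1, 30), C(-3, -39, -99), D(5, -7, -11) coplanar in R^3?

A normal to the plane through A, B, C is n = AB × AC = (2920, 4070, -1760).
The plane has equation n·P = 6750. For D: n·D = 5470.
5470 ≠ 6750, so D is off the plane.

No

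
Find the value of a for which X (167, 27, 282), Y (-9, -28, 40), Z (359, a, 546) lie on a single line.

Direction XY = (-176, -55, -242). From the x-coordinate of Z, the parameter along the line is τ = (359 − 167)/(-176) = -12/11.
Then a = 27 + (-12/11)·(-55) = 87.

87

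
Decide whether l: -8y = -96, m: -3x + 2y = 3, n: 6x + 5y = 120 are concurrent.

Lines aᵢx + bᵢy = cᵢ with pairwise distinct directions are concurrent exactly when det[aᵢ bᵢ cᵢ] = 0.
Here the determinant is -432.
Nonzero, so no common point exists.

No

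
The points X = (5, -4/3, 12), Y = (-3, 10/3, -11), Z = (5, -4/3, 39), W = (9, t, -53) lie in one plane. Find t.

-11/3

Normal to plane XYZ: n = (126, 216, 0); plane equation n·P = 342.
Requiring n·W = 342: (216)t + (1134) = 342.
So t = -11/3.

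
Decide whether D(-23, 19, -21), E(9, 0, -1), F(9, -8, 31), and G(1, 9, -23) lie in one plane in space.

Yes

With D as base: DE = (32, -19, 20), DF = (32, -27, 52), DG = (24, -10, -2).
DF × DG = (574, 1312, 328).
DE · (DF × DG) = 0.
The scalar triple product vanishes, so the four points are coplanar.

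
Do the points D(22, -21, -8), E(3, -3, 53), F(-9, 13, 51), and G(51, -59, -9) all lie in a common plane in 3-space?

With D as base: DE = (-19, 18, 61), DF = (-31, 34, 59), DG = (29, -38, -1).
DF × DG = (2208, 1680, 192).
DE · (DF × DG) = 0.
The scalar triple product vanishes, so the four points are coplanar.

Yes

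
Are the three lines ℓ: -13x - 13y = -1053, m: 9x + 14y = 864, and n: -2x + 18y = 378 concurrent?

Yes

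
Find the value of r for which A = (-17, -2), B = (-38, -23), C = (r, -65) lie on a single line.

Collinearity: (C − A) must be parallel to (B − A) = (-21, -21).
Cross-multiplying the components: (r − (-17))·(-21) = (-63)·(-21).
Solving gives r = -80.

-80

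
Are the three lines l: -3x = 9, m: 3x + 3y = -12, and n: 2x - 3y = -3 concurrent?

Yes

Intersecting l and m: solving the 2×2 system gives (x, y) = (-3, -1).
Substitute into n: (2)(-3) + (-3)(-1) = -3.
This equals -3, so (-3, -1) lies on all three lines and they are concurrent.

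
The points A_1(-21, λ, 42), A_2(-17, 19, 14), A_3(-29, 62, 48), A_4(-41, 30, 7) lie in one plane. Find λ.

50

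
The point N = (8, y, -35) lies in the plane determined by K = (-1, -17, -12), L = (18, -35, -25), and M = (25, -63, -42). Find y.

-55

The plane through K, L, M has equation −58x + 232y − 406z = 986.
Substituting N: (232)y + (13746) = 986, so y = -55.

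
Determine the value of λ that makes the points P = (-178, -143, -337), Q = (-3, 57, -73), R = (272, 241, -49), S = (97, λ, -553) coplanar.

-39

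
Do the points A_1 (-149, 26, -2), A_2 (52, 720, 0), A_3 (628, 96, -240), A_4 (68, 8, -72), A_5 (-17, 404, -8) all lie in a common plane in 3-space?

The plane through A_1, A_2, A_3 has normal n = A_1A_2 × A_1A_3 = (-165312, 49392, -525168) and equation n·P = 26966016.
Checking the remaining points: n·A_4 = 26966016, n·A_5 = 26966016.
All equal 26966016, so all 5 points lie in one plane.

Yes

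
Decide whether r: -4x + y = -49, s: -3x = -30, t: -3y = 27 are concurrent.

Yes

Intersecting r and s: solving the 2×2 system gives (x, y) = (10, -9).
Substitute into t: (0)(10) + (-3)(-9) = 27.
This equals 27, so (10, -9) lies on all three lines and they are concurrent.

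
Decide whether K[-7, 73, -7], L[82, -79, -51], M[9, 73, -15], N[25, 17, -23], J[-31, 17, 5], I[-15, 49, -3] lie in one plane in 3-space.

The plane through K, L, M has normal n = KL × KM = (1216, 8, 2432) and equation n·P = -24952.
Checking the remaining points: n·N = -25400, n·J = -25400, n·I = -25144.
Since n·N = -25400 ≠ -24952, N is off the plane and the points are not all coplanar.

No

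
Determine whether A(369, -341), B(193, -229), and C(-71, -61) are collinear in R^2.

AB = (-176, 112), AC = (-440, 280).
Checking proportionality: AC = 5/2·AB, so the vectors are parallel and the points are collinear.

Yes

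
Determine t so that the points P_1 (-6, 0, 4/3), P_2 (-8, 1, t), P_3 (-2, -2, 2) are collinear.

1

Direction P_1P_3 = (4, -2, 2/3). From the x-coordinate of P_2, the parameter along the line is τ = (-8 − (-6))/4 = -1/2.
Then t = 4/3 + (-1/2)·(2/3) = 1.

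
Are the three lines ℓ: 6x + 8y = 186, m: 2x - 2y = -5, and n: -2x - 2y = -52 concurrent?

No

Intersecting ℓ and m: solving the 2×2 system gives (x, y) = (83/7, 201/14).
Substitute into n: (-2)(83/7) + (-2)(201/14) = -367/7.
But n requires -52 ≠ -367/7, so the three lines have no common point.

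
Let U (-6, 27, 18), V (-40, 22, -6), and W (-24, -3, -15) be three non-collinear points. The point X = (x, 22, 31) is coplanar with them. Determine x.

22

A normal to the plane is n = UV × UW = (-555, -690, 930).
X lies in the plane iff n · UX = 0.
This gives (-555)x + (12210) = 0, so x = 22.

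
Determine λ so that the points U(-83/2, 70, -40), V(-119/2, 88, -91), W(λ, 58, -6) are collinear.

Collinearity requires UV × UW = 0; each component is linear in λ.
The y-component gives (-51)λ + (-3009/2) = 0, so λ = -59/2.
The remaining components then also vanish.

-59/2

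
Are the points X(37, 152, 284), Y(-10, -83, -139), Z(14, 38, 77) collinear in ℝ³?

XY = (-47, -235, -423), XZ = (-23, -114, -207).
Comparing components 2 and 3: (-235)(-207) − (-423)(-114) = 423 ≠ 0, so XY and XZ are not parallel and the points are not collinear.

No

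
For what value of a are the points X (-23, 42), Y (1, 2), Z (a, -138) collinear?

85

The three points are collinear iff det[XY; XZ] = 0.
This determinant is linear in a: (40)a + (-3400) = 0, so a = 85.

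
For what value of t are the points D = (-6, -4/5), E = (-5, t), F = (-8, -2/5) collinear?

-1

Collinearity: (E − D) must be parallel to (F − D) = (-2, 2/5).
Cross-multiplying the components: (t − (-4/5))·(-2) = (1)·(2/5).
Solving gives t = -1.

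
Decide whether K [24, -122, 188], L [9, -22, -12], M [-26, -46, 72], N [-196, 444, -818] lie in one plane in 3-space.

With K as base: KL = (-15, 100, -200), KM = (-50, 76, -116), KN = (-220, 566, -1006).
KM × KN = (-10800, -24780, -11580).
KL · (KM × KN) = 0.
The scalar triple product vanishes, so the four points are coplanar.

Yes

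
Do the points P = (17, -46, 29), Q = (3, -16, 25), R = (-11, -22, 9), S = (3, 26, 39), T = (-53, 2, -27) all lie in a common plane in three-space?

The plane through P, Q, R has normal n = PQ × PR = (-504, -168, 504) and equation n·X = 13776.
Checking the remaining points: n·S = 13776, n·T = 12768.
Since n·T = 12768 ≠ 13776, T is off the plane and the points are not all coplanar.

No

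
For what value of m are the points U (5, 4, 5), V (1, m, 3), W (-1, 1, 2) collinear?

2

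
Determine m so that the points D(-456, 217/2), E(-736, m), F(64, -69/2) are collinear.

371/2

The three points are collinear iff det[DE; DF] = 0.
This determinant is linear in m: (-520)m + (96460) = 0, so m = 371/2.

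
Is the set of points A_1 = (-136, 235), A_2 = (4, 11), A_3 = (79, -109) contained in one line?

A_1A_2 = (140, -224), A_1A_3 = (215, -344).
det[A_1A_2; A_1A_3] = (140)(-344) − (-224)(215) = 0.
The determinant is zero, so the points are collinear.

Yes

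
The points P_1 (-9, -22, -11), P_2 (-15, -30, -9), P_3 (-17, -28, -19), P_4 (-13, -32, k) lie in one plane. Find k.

Normal to plane P_1P_2P_3: n = (76, -64, -28); plane equation n·P = 1032.
Requiring n·P_4 = 1032: (-28)k + (1060) = 1032.
So k = 1.

1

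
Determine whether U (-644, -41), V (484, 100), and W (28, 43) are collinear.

Yes

UV = (1128, 141), UW = (672, 84).
Checking proportionality: UW = 28/47·UV, so the vectors are parallel and the points are collinear.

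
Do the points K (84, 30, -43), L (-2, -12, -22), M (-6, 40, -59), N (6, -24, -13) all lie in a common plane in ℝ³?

No

A normal to the plane through K, L, M is n = KL × KM = (462, -3266, -4640).
The plane has equation n·P = 140348. For N: n·N = 141476.
141476 ≠ 140348, so N is off the plane.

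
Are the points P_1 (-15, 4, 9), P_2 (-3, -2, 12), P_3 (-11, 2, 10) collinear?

P_1P_2 = (12, -6, 3), P_1P_3 = (4, -2, 1).
P_1P_2 × P_1P_3 = (0, 0, 0).
The cross product vanishes, so the three points are collinear.

Yes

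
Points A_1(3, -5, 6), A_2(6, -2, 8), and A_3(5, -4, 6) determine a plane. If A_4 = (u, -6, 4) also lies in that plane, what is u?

4

A normal to the plane is n = A_1A_2 × A_1A_3 = (-2, 4, -3).
A_4 lies in the plane iff n · A_1A_4 = 0.
This gives (-2)u + (8) = 0, so u = 4.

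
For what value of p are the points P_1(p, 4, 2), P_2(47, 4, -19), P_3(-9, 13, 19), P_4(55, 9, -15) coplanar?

Coplanarity ⇔ det[P_1P_2; P_1P_3; P_1P_4] = 0.
Expanding, this is linear in p: (154)p + (154) = 0.
So p = -1.

-1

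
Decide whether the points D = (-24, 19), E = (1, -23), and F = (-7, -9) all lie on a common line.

DE = (25, -42), DF = (17, -28).
Twice the signed area of △DEF is (25)(-28) − (-42)(17) = 14.
The area is nonzero, so the three points are not collinear.

No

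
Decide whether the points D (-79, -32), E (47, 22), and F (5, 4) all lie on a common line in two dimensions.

DE = (126, 54), DF = (84, 36).
Checking proportionality: DF = 2/3·DE, so the vectors are parallel and the points are collinear.

Yes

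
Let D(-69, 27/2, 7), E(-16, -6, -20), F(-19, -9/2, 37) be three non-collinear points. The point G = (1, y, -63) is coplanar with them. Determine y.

-25/2

A normal to the plane is n = DE × DF = (-1071, -2940, 21).
G lies in the plane iff n · DG = 0.
This gives (-2940)y + (-36750) = 0, so y = -25/2.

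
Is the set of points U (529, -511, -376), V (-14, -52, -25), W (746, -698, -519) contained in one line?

UV = (-543, 459, 351), UW = (217, -187, -143).
UV × UW = (0, -1482, 1938).
The cross product is nonzero, so the points do not lie on one line.

No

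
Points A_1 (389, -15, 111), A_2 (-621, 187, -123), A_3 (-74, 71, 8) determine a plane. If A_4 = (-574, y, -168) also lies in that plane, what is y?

The plane through A_1, A_2, A_3 has equation −682x + 4312y + 6666z = 409948.
Substituting A_4: (4312)y + (-728420) = 409948, so y = 264.

264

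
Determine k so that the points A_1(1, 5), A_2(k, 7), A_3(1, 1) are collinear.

1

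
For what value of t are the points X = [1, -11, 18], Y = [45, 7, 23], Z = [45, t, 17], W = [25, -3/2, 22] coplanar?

Coplanarity ⇔ det[XY; XZ; XW] = 0.
Expanding, this is linear in t: (56)t + (-476) = 0.
So t = 17/2.

17/2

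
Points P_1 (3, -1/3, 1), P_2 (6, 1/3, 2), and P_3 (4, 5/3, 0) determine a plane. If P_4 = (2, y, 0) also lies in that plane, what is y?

Coplanarity requires P_1P_2 · (P_1P_3 × P_1P_4) = 0.
P_1P_2 = (3, 2/3, 1), P_1P_3 = (1, 2, -1); the triple product is linear in y with coefficient 4 and constant term -4/3.
Setting it to zero: y = 1/3.

1/3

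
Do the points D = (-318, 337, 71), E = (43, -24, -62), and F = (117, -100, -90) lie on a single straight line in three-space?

DE = (361, -361, -133), DF = (435, -437, -161).
Comparing components 3 and 1: (-133)(435) − (361)(-161) = 266 ≠ 0, so DE and DF are not parallel and the points are not collinear.

No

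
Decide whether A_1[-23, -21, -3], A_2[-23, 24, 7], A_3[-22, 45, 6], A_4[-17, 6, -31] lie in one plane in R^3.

Yes

A normal to the plane through A_1, A_2, A_3 is n = A_1A_2 × A_1A_3 = (-255, 10, -45).
The plane has equation n·P = 5790. For A_4: n·A_4 = 5790.
Equal, so A_4 lies in the plane and all four are coplanar.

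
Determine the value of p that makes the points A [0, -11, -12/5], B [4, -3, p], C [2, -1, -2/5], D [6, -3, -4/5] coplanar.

-4/5

Normal to plane ACD: n = (0, 44/5, -44); plane equation n·P = 44/5.
Requiring n·B = 44/5: (-44)p + (-132/5) = 44/5.
So p = -4/5.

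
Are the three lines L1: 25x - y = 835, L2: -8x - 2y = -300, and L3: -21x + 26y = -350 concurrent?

No

Intersecting L1 and L2: solving the 2×2 system gives (x, y) = (985/29, 410/29).
Substitute into L3: (-21)(985/29) + (26)(410/29) = -10025/29.
But L3 requires -350 ≠ -10025/29, so the three lines have no common point.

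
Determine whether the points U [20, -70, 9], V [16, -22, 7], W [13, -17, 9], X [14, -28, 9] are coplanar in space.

No

With U as base: UV = (-4, 48, -2), UW = (-7, 53, 0), UX = (-6, 42, 0).
UW × UX = (0, 0, 24).
UV · (UW × UX) = -48.
Since -48 ≠ 0, the four points are not coplanar.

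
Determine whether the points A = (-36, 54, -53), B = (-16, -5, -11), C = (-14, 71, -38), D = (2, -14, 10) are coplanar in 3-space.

Yes

The four points are coplanar iff the 3×3 determinant with rows AB, AC, AD is zero.
Rows: (20, -59, 42), (22, 17, 15), (38, -68, 63).
Expanding along the first row: (20)(2091) − (-59)(816) + (42)(-2142) = 0.
Zero determinant ⇒ coplanar.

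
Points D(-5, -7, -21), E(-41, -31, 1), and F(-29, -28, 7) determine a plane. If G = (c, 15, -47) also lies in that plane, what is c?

Coplanarity requires DE · (DF × DG) = 0.
DE = (-36, -24, 22), DF = (-24, -21, 28); the triple product is linear in c with coefficient -210 and constant term 4830.
Setting it to zero: c = 23.

23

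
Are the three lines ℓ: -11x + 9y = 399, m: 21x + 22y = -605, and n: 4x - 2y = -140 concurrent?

Lines aᵢx + bᵢy = cᵢ with pairwise distinct directions are concurrent exactly when det[aᵢ bᵢ cᵢ] = 0.
Here the determinant is 0.
It vanishes, so the lines are concurrent at (-33, 4).

Yes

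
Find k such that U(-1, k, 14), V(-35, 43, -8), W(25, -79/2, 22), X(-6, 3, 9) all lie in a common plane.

Coplanarity ⇔ det[UV; UW; UX] = 0.
Expanding, this is linear in k: (150)k + (600) = 0.
So k = -4.

-4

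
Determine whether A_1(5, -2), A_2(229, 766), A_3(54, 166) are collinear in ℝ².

A_1A_2 = (224, 768), A_1A_3 = (49, 168).
Checking proportionality: A_1A_3 = 7/32·A_1A_2, so the vectors are parallel and the points are collinear.

Yes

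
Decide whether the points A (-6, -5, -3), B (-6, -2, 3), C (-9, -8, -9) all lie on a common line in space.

No

AB = (0, 3, 6), AC = (-3, -3, -6).
Comparing components 3 and 1: (6)(-3) − (0)(-6) = -18 ≠ 0, so AB and AC are not parallel and the points are not collinear.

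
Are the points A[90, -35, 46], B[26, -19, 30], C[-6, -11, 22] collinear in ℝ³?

Yes

AB = (-64, 16, -16), AC = (-96, 24, -24).
AB × AC = (0, 0, 0).
The cross product vanishes, so the three points are collinear.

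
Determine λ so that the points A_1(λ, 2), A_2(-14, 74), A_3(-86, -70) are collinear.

-50

Collinearity: (A_1 − A_2) must be parallel to (A_3 − A_2) = (-72, -144).
Cross-multiplying the components: (λ − (-14))·(-144) = (-72)·(-72).
Solving gives λ = -50.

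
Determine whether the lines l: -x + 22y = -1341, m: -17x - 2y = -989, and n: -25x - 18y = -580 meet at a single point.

The three lines meet at one point iff the augmented coefficient matrix [aᵢ bᵢ cᵢ] has rank < 3, i.e. its determinant vanishes.
Here the determinant is 376.
Nonzero, so no common point exists.

No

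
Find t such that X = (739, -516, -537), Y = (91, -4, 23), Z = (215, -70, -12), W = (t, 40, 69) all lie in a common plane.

33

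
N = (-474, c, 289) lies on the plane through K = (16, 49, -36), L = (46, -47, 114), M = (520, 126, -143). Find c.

The plane through K, L, M has equation −1278x + 78810y + 50694z = 2016258.
Substituting N: (78810)c + (15256338) = 2016258, so c = -168.

-168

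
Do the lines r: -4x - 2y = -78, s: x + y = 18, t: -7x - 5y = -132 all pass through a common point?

Yes

Intersecting r and s: solving the 2×2 system gives (x, y) = (21, -3).
Substitute into t: (-7)(21) + (-5)(-3) = -132.
This equals -132, so (21, -3) lies on all three lines and they are concurrent.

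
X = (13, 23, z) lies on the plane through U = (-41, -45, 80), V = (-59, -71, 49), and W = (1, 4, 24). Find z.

63

The plane through U, V, W has equation 2975x − 2310y + 210z = -1225.
Substituting X: (210)z + (-14455) = -1225, so z = 63.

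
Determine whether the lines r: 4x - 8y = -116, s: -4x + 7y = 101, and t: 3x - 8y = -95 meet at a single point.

No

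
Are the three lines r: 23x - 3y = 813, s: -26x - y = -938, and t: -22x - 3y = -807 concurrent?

Lines aᵢx + bᵢy = cᵢ with pairwise distinct directions are concurrent exactly when det[aᵢ bᵢ cᵢ] = 0.
Here the determinant is 405.
Nonzero, so no common point exists.

No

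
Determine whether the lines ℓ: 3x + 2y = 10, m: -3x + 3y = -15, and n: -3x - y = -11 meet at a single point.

Yes

Intersecting ℓ and m: solving the 2×2 system gives (x, y) = (4, -1).
Substitute into n: (-3)(4) + (-1)(-1) = -11.
This equals -11, so (4, -1) lies on all three lines and they are concurrent.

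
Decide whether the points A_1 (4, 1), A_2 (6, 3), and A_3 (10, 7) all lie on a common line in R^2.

A_1A_2 = (2, 2), A_1A_3 = (6, 6).
Twice the signed area of △A_1A_2A_3 is (2)(6) − (2)(6) = 0.
The triangle is degenerate (zero area), so the points are collinear.

Yes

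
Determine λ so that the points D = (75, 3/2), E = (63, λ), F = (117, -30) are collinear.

21/2

Collinearity: (E − D) must be parallel to (F − D) = (42, -63/2).
Cross-multiplying the components: (λ − 3/2)·(42) = (-12)·(-63/2).
Solving gives λ = 21/2.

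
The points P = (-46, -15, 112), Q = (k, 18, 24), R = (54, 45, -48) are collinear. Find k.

9

Direction PR = (100, 60, -160). From the y-coordinate of Q, the parameter along the line is τ = (18 − (-15))/60 = 11/20.
Then k = (-46) + 11/20·(100) = 9.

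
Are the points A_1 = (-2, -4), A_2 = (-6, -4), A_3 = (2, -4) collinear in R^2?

A_1A_2 = (-4, 0), A_1A_3 = (4, 0).
Twice the signed area of △A_1A_2A_3 is (-4)(0) − (0)(4) = 0.
The triangle is degenerate (zero area), so the points are collinear.

Yes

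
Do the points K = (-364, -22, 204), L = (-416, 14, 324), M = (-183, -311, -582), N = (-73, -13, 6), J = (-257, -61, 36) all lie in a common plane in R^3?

Yes

The plane through K, L, M has normal n = KL × KM = (6384, -19152, 8512) and equation n·P = -165984.
Checking the remaining points: n·N = -165984, n·J = -165984.
All equal -165984, so all 5 points lie in one plane.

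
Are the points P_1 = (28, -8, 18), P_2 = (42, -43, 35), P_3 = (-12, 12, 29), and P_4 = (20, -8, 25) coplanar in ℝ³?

No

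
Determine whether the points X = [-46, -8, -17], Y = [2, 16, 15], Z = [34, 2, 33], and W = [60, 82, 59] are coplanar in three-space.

A normal to the plane through X, Y, Z is n = XY × XZ = (880, 160, -1440).
The plane has equation n·P = -17280. For W: n·W = -19040.
-19040 ≠ -17280, so W is off the plane.

No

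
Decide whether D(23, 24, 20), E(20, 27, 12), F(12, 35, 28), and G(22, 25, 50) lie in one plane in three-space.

Yes

With D as base: DE = (-3, 3, -8), DF = (-11, 11, 8), DG = (-1, 1, 30).
DF × DG = (322, 322, 0).
DE · (DF × DG) = 0.
The scalar triple product vanishes, so the four points are coplanar.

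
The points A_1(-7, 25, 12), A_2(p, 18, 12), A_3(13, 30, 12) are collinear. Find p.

-35

Collinearity requires A_1A_2 × A_1A_3 = 0; each component is linear in p.
The z-component gives (5)p + (175) = 0, so p = -35.
The remaining components then also vanish.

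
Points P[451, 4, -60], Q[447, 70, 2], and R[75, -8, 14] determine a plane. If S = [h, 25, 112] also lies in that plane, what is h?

The plane through P, Q, R has equation 5628x − 23016y + 24864z = 954324.
Substituting S: (5628)h + (2209368) = 954324, so h = -223.

-223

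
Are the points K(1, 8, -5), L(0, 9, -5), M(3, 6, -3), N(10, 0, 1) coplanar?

With K as base: KL = (-1, 1, 0), KM = (2, -2, 2), KN = (9, -8, 6).
KM × KN = (4, 6, 2).
KL · (KM × KN) = 2.
Since 2 ≠ 0, the four points are not coplanar.

No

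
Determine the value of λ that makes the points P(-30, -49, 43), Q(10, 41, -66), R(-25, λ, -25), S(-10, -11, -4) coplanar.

Normal to plane PQS: n = (-88, -300, -280); plane equation n·X = 5300.
Requiring n·R = 5300: (-300)λ + (9200) = 5300.
So λ = 13.

13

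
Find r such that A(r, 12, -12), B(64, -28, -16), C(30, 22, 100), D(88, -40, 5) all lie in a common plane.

The points are coplanar iff AB · (AC × AD) = 0.
Expanding, this is linear in r: (-2442)r + (19536) = 0.
So r = 8.

8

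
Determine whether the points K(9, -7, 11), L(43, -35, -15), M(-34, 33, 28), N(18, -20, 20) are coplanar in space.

No

With K as base: KL = (34, -28, -26), KM = (-43, 40, 17), KN = (9, -13, 9).
KM × KN = (581, 540, 199).
KL · (KM × KN) = -540.
Since -540 ≠ 0, the four points are not coplanar.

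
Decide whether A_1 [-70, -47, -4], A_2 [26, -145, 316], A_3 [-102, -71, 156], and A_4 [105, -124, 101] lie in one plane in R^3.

Yes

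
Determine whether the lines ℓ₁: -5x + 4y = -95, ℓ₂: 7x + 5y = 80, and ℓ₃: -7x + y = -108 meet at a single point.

No

Lines aᵢx + bᵢy = cᵢ with pairwise distinct directions are concurrent exactly when det[aᵢ bᵢ cᵢ] = 0.
Here the determinant is -106.
Nonzero, so no common point exists.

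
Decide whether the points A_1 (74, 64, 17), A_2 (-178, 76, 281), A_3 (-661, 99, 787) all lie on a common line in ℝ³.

Yes

A_1A_2 = (-252, 12, 264), A_1A_3 = (-735, 35, 770).
Each component of A_1A_3 is 35/12 times the corresponding component of A_1A_2, so A_1A_3 = 35/12·A_1A_2 and the points are collinear.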